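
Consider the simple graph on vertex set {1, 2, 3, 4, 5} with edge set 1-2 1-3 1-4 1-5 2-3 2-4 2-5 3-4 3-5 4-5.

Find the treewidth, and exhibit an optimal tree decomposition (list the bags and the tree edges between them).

Treewidth 4.
One optimal decomposition is:
Bags: B1 = {1, 2, 3, 4, 5}
Tree: (single bag)

With just one bag of size 5, the width is 5 − 1 = 4, so tw(G) ≤ 4. On the other hand G contains the 5-clique {1, 2, 3, 4, 5}. A clique must lie in a single bag of any decomposition, so no decomposition can have width below 4. Hence tw(G) = 4 exactly.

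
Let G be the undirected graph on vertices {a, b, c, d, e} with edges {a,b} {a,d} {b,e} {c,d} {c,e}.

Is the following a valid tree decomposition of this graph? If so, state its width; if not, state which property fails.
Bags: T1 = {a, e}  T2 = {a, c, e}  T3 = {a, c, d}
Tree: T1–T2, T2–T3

A tree decomposition must satisfy three properties: every vertex lies in some bag; for every edge, both endpoints lie together in some bag; and for every vertex, the bags containing it form a connected subtree. Here vertex b appears in no bag, so the decomposition is invalid.

No — vertex b appears in no bag.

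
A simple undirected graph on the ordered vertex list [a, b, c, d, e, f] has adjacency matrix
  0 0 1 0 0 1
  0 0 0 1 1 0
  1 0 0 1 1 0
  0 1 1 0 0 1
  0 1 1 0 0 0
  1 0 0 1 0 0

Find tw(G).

A width-2 tree decomposition is:
Bags: B1 = {a, d, f}  B2 = {a, c, d}  B3 = {b, c, d}  B4 = {b, c, e}
Tree: B1–B2, B2–B3, B3–B4
Each bag holds 3 vertices, so the decomposition has width 2, which upper-bounds the treewidth. The edges f–a–c–d–f form a cycle, so G is not a tree and its treewidth is at least 2. Therefore the treewidth is 2.

2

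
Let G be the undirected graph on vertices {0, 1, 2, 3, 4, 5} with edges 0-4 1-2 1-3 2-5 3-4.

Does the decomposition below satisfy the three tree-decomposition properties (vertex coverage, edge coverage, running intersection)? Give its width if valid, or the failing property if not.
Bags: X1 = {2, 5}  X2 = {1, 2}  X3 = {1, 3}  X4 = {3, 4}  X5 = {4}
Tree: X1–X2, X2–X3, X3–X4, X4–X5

No — vertex 0 appears in no bag.

A tree decomposition must satisfy three properties: every vertex lies in some bag; for every edge, both endpoints lie together in some bag; and for every vertex, the bags containing it form a connected subtree. Here vertex 0 appears in no bag, so the decomposition is invalid.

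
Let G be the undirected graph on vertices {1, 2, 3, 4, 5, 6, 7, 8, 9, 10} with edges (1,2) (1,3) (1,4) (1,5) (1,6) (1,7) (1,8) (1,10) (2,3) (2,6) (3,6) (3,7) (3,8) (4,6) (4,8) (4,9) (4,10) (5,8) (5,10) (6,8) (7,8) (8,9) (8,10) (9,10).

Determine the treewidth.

3

A width-3 tree decomposition is:
Bags: B1 = {1, 3, 6, 8}  B2 = {1, 4, 6, 8}  B3 = {1, 3, 7, 8}  B4 = {1, 4, 8, 10}  B5 = {1, 5, 8, 10}  B6 = {4, 8, 9, 10}  B7 = {1, 2, 3, 6}
Tree: B1–B2, B1–B3, B2–B4, B4–B5, B4–B6, B1–B7
Each bag holds 4 vertices, so the decomposition has width 3, which upper-bounds the treewidth. On the other hand G contains the 4-clique {1, 4, 8, 10}. A clique must lie in a single bag of any decomposition, so no decomposition can have width below 3. Therefore the treewidth is 3.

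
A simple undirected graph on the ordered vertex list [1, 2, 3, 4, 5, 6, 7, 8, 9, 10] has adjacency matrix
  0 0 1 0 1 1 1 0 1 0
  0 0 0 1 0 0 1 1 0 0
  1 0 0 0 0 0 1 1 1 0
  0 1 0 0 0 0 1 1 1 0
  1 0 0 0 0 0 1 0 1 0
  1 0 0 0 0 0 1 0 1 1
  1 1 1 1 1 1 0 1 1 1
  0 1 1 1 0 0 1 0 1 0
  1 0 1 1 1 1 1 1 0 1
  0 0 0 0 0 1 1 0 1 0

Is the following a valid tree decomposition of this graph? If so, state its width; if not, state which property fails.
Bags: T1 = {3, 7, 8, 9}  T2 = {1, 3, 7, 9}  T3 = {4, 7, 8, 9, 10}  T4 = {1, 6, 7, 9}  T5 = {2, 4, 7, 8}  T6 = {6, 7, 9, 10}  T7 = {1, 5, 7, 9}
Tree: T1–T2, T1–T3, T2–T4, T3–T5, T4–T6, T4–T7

A tree decomposition must satisfy three properties: every vertex lies in some bag; for every edge, both endpoints lie together in some bag; and for every vertex, the bags containing it form a connected subtree. Here bags containing vertex 10 are not connected in the tree, so the decomposition is invalid.

No — bags containing vertex 10 are not connected in the tree.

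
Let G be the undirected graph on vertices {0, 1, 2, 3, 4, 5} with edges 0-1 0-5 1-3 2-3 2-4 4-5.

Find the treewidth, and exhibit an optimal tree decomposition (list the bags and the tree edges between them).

Treewidth 2.
Bags: B1 = {0, 4, 5}  B2 = {0, 2, 4}  B3 = {0, 2, 3}  B4 = {0, 1, 3}
Tree: B1–B2, B2–B3, B3–B4

Each bag holds 3 vertices, so the decomposition has width 2, which upper-bounds the treewidth. Since 0–5–4–2–3–1–0 is a cycle in G, G is not acyclic. Forests are exactly the graphs of treewidth ≤ 1, so tw(G) ≥ 2. Therefore the treewidth is 2.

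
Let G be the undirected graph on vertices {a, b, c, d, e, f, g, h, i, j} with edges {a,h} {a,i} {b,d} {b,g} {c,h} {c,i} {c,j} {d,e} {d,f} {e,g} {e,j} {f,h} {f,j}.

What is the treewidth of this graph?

A width-2 tree decomposition is:
Bags: B1 = {a, c, i}  B2 = {a, c, h}  B3 = {c, h, j}  B4 = {f, h, j}  B5 = {e, f, j}  B6 = {d, e, f}  B7 = {d, e, g}  B8 = {b, d, g}
Tree: B1–B2, B2–B3, B3–B4, B4–B5, B5–B6, B6–B7, B7–B8
Each bag holds 3 vertices, so the decomposition has width 2, which upper-bounds the treewidth. For the lower bound, G contains the cycle i–a–h–c–i, so G is not a forest; only forests have treewidth ≤ 1, hence tw(G) ≥ 2. Hence tw(G) = 2 exactly.

2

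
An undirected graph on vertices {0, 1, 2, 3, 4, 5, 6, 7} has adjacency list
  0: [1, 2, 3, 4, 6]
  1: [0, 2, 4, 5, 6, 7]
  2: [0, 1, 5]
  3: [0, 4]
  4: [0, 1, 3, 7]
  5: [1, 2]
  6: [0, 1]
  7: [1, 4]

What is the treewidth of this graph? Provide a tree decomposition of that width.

Treewidth 2.
One optimal decomposition is:
Bags: B1 = {0, 1, 4}  B2 = {1, 4, 7}  B3 = {0, 1, 6}  B4 = {0, 1, 2}  B5 = {0, 3, 4}  B6 = {1, 2, 5}
Tree: B1–B2, B1–B3, B1–B4, B1–B5, B4–B6

Every bag has size at most 3, so the width is 3 − 1 = 2 and tw(G) ≤ 2. For the lower bound, the 3 vertices {0, 1, 2} are pairwise adjacent, and any tree decomposition puts a clique entirely inside one bag — forcing width ≥ 2. Hence tw(G) = 2 exactly.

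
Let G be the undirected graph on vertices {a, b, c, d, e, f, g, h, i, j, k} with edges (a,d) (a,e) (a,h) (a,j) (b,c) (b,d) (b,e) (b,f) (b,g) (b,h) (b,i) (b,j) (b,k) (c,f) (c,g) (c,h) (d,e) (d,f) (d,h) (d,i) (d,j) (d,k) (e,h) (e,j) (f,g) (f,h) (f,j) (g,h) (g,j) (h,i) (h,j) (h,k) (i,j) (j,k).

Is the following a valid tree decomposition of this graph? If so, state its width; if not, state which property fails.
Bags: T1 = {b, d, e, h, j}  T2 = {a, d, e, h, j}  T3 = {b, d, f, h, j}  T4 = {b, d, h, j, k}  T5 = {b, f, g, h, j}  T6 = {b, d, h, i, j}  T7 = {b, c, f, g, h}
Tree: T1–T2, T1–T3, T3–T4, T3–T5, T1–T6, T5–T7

Yes; width 4.

Checking the three conditions: (i) the bags cover all of {a, b, c, d, e, f, g, h, i, j, k}; (ii) for each edge, some bag contains both endpoints; (iii) the bags containing any fixed vertex form a subtree. All hold, so the decomposition is valid with width 5 − 1 = 4.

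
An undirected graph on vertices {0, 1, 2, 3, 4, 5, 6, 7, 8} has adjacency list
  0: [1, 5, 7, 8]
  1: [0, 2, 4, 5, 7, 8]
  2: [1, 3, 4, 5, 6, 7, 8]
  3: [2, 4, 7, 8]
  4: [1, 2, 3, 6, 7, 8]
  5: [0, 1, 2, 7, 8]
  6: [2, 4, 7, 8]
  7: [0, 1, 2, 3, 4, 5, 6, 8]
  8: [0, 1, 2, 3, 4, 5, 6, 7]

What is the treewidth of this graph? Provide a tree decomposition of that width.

Every bag has size at most 5, so the width is 5 − 1 = 4 and tw(G) ≤ 4. Conversely, {0, 1, 5, 7, 8} is a clique of size 5, and the vertices of any clique must share a bag in every tree decomposition; so some bag has ≥ 5 vertices and tw(G) ≥ 4. Combining the bounds, tw(G) = 4.

Treewidth 4.
One such decomposition:
Bags: B1 = {1, 2, 4, 7, 8}  B2 = {2, 4, 6, 7, 8}  B3 = {1, 2, 5, 7, 8}  B4 = {0, 1, 5, 7, 8}  B5 = {2, 3, 4, 7, 8}
Tree: B1–B2, B1–B3, B3–B4, B1–B5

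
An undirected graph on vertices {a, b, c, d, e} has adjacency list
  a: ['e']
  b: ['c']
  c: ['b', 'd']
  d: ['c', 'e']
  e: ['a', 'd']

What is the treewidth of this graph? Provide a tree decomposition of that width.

Every bag has size at most 2, so the width is 2 − 1 = 1 and tw(G) ≤ 1. Any graph with an edge has treewidth ≥ 1, and G has the edge b–c. Combining the bounds, tw(G) = 1.

Treewidth 1.
One optimal decomposition is:
Bags: B1 = {b, c}  B2 = {c, d}  B3 = {d, e}  B4 = {a, e}
Tree: B1–B2, B2–B3, B3–B4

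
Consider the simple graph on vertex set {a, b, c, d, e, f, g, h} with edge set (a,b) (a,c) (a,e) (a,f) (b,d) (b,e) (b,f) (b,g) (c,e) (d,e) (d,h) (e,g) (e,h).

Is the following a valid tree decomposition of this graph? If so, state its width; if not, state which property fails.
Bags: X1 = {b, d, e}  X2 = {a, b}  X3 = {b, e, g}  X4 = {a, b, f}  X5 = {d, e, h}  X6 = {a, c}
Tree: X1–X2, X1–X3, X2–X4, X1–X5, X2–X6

A tree decomposition must satisfy three properties: every vertex lies in some bag; for every edge, both endpoints lie together in some bag; and for every vertex, the bags containing it form a connected subtree. Here edge (e,a) lies in no bag, so the decomposition is invalid.

No — edge (e,a) lies in no bag.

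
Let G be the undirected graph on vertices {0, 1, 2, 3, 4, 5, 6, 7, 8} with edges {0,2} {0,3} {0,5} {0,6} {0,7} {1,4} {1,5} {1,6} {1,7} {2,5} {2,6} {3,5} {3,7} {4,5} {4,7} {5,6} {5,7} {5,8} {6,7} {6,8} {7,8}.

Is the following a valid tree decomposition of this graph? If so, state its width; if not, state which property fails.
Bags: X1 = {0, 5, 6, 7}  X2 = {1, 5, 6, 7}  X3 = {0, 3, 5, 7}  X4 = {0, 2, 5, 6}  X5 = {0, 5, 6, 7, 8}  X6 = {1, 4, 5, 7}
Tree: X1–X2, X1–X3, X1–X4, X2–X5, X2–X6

No — bags containing vertex 0 are not connected in the tree.

A tree decomposition must satisfy three properties: every vertex lies in some bag; for every edge, both endpoints lie together in some bag; and for every vertex, the bags containing it form a connected subtree. Here bags containing vertex 0 are not connected in the tree, so the decomposition is invalid.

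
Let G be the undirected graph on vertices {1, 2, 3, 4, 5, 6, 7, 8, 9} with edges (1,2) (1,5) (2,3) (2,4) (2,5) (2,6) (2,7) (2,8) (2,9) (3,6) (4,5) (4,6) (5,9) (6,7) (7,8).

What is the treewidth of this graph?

2

A width-2 tree decomposition is:
Bags: B1 = {2, 5, 9}  B2 = {2, 4, 5}  B3 = {2, 4, 6}  B4 = {2, 3, 6}  B5 = {2, 6, 7}  B6 = {2, 7, 8}  B7 = {1, 2, 5}
Tree: B1–B2, B2–B3, B3–B4, B4–B5, B5–B6, B1–B7
Each bag holds 3 vertices, so the decomposition has width 2, which upper-bounds the treewidth. For the lower bound, the 3 vertices {2, 3, 6} are pairwise adjacent, and any tree decomposition puts a clique entirely inside one bag — forcing width ≥ 2. Therefore the treewidth is 2.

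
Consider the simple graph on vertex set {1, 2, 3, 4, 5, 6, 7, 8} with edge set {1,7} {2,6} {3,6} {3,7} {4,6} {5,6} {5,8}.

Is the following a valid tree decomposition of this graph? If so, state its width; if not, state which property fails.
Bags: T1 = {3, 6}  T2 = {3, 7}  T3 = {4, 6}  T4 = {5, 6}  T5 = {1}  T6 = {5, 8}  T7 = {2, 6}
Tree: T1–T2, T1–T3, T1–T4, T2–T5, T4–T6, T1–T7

No — edge (7,1) lies in no bag.

A tree decomposition must satisfy three properties: every vertex lies in some bag; for every edge, both endpoints lie together in some bag; and for every vertex, the bags containing it form a connected subtree. Here edge (7,1) lies in no bag, so the decomposition is invalid.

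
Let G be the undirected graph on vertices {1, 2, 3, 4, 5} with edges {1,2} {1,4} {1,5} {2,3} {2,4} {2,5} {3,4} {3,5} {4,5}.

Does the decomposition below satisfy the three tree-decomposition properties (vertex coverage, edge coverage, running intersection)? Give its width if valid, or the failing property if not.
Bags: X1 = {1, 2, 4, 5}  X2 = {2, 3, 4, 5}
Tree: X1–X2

Vertex coverage: the bags together contain {1, 2, 3, 4, 5}, the full vertex set. Edge coverage: each edge of G has both endpoints in at least one bag. Running intersection: for every vertex, the bags containing it form a connected subtree. All three properties hold, so this is a valid tree decomposition of width max|bag| − 1 = 3, and hence tw(G) ≤ 3.

Yes; width 3.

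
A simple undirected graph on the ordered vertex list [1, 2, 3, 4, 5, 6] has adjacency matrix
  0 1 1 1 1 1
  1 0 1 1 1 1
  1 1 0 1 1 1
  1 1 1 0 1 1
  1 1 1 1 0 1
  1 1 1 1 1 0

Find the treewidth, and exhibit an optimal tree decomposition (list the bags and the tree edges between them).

With just one bag of size 6, the width is 6 − 1 = 5, so tw(G) ≤ 5. On the other hand G contains the 6-clique {1, 2, 3, 4, 5, 6}. A clique must lie in a single bag of any decomposition, so no decomposition can have width below 5. The upper and lower bounds meet at 5, so that is the treewidth.

Treewidth 5.
Bags: B1 = {1, 2, 3, 4, 5, 6}
Tree: (single bag)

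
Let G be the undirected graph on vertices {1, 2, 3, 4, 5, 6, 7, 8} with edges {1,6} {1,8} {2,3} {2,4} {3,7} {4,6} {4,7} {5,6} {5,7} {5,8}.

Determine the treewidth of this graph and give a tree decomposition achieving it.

Treewidth 2.
One such decomposition:
Bags: B1 = {1, 6, 8}  B2 = {5, 6, 8}  B3 = {4, 5, 6}  B4 = {4, 5, 7}  B5 = {2, 4, 7}  B6 = {2, 3, 7}
Tree: B1–B2, B2–B3, B3–B4, B4–B5, B5–B6

The largest bag has 3 vertices, giving width 2; this decomposition certifies tw(G) ≤ 2. Since 1–8–5–6–1 is a cycle in G, G is not acyclic. Forests are exactly the graphs of treewidth ≤ 1, so tw(G) ≥ 2. The upper and lower bounds meet at 2, so that is the treewidth.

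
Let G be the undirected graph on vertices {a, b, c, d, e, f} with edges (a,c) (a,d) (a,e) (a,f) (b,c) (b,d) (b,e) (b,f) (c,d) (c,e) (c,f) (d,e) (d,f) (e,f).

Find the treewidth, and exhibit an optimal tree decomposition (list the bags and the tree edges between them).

The largest bag has 5 vertices, giving width 4; this decomposition certifies tw(G) ≤ 4. For the lower bound, the 5 vertices {a, c, d, e, f} are pairwise adjacent, and any tree decomposition puts a clique entirely inside one bag — forcing width ≥ 4. Hence tw(G) = 4 exactly.

Treewidth 4.
Bags: B1 = {b, c, d, e, f}  B2 = {a, c, d, e, f}
Tree: B1–B2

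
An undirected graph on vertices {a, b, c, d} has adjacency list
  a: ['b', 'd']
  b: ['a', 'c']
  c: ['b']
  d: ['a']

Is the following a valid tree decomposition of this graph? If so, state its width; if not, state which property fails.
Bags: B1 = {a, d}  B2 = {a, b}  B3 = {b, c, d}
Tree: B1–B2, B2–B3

A tree decomposition must satisfy three properties: every vertex lies in some bag; for every edge, both endpoints lie together in some bag; and for every vertex, the bags containing it form a connected subtree. Here bags containing vertex d are not connected in the tree, so the decomposition is invalid.

No — bags containing vertex d are not connected in the tree.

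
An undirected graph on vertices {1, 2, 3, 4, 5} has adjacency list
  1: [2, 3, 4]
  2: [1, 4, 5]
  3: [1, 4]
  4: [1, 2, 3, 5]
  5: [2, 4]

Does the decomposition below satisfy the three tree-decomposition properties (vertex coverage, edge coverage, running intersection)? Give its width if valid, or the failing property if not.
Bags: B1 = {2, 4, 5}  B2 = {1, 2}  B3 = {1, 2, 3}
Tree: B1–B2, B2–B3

No — edge (4,1) lies in no bag.

A tree decomposition must satisfy three properties: every vertex lies in some bag; for every edge, both endpoints lie together in some bag; and for every vertex, the bags containing it form a connected subtree. Here edge (4,1) lies in no bag, so the decomposition is invalid.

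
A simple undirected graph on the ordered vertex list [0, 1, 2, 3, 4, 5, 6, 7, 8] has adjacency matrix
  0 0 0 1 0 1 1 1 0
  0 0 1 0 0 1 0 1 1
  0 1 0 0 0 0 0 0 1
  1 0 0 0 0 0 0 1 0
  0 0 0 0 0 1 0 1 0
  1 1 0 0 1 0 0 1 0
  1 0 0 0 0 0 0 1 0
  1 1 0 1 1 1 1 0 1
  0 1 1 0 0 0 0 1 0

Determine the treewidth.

A width-2 tree decomposition is:
Bags: B1 = {1, 7, 8}  B2 = {1, 5, 7}  B3 = {1, 2, 8}  B4 = {4, 5, 7}  B5 = {0, 5, 7}  B6 = {0, 3, 7}  B7 = {0, 6, 7}
Tree: B1–B2, B1–B3, B2–B4, B2–B5, B5–B6, B5–B7
Each bag holds 3 vertices, so the decomposition has width 2, which upper-bounds the treewidth. Conversely, {1, 2, 8} is a clique of size 3, and the vertices of any clique must share a bag in every tree decomposition; so some bag has ≥ 3 vertices and tw(G) ≥ 2. Combining the bounds, tw(G) = 2.

2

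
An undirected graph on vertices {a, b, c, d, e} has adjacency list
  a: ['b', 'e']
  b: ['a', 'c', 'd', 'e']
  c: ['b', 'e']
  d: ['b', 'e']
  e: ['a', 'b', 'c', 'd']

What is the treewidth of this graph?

A width-2 tree decomposition is:
Bags: B1 = {b, d, e}  B2 = {a, b, e}  B3 = {b, c, e}
Tree: B1–B2, B2–B3
Every bag has size at most 3, so the width is 3 − 1 = 2 and tw(G) ≤ 2. For the lower bound, the 3 vertices {b, d, e} are pairwise adjacent, and any tree decomposition puts a clique entirely inside one bag — forcing width ≥ 2. Combining the bounds, tw(G) = 2.

2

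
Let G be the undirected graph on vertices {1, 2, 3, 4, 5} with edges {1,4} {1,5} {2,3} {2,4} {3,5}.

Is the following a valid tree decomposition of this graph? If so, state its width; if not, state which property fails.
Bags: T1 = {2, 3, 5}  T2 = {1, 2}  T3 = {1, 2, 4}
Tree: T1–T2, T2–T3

A tree decomposition must satisfy three properties: every vertex lies in some bag; for every edge, both endpoints lie together in some bag; and for every vertex, the bags containing it form a connected subtree. Here edge (5,1) lies in no bag, so the decomposition is invalid.

No — edge (5,1) lies in no bag.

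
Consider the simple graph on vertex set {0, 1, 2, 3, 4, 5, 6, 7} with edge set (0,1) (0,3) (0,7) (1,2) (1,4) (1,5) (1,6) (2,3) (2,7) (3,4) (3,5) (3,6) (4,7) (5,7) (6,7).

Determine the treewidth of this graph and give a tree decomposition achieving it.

Every bag has size at most 4, so the width is 4 − 1 = 3 and tw(G) ≤ 3. For the lower bound: the 4 vertex sets {0,3}, {6,7}, {1}, {5} are disjoint, each induces a connected subgraph, and every pair is joined by at least one edge of G. Contracting each set to a single vertex therefore yields K_{4} as a minor, and since treewidth is minor-monotone, tw(G) ≥ tw(K_{4}) = 3. Therefore the treewidth is 3.

Treewidth 3.
Bags: B1 = {0, 1, 3, 7}  B2 = {1, 3, 6, 7}  B3 = {1, 3, 5, 7}  B4 = {1, 3, 4, 7}  B5 = {1, 2, 3, 7}
Tree: B1–B2, B2–B3, B3–B4, B4–B5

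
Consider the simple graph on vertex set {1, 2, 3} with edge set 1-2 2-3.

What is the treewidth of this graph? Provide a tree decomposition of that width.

Treewidth 1.
One optimal decomposition is:
Bags: B1 = {1, 2}  B2 = {2, 3}
Tree: B1–B2

The largest bag has 2 vertices, giving width 1; this decomposition certifies tw(G) ≤ 1. Since G has at least one edge (e.g. 2–1), it is not an edgeless graph, so tw(G) ≥ 1. Combining the bounds, tw(G) = 1.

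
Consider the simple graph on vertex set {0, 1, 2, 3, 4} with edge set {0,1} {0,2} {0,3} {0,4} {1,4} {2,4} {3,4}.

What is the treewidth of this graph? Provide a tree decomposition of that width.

Each bag holds 3 vertices, so the decomposition has width 2, which upper-bounds the treewidth. For the lower bound, the 3 vertices {0, 1, 4} are pairwise adjacent, and any tree decomposition puts a clique entirely inside one bag — forcing width ≥ 2. Hence tw(G) = 2 exactly.

Treewidth 2.
One such decomposition:
Bags: B1 = {0, 2, 4}  B2 = {0, 3, 4}  B3 = {0, 1, 4}
Tree: B1–B2, B2–B3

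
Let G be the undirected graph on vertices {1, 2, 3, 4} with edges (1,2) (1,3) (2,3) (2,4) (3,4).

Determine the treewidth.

A width-2 tree decomposition is:
Bags: B1 = {2, 3, 4}  B2 = {1, 2, 3}
Tree: B1–B2
The largest bag has 3 vertices, giving width 2; this decomposition certifies tw(G) ≤ 2. For the lower bound, the 3 vertices {1, 2, 3} are pairwise adjacent, and any tree decomposition puts a clique entirely inside one bag — forcing width ≥ 2. Hence tw(G) = 2 exactly.

2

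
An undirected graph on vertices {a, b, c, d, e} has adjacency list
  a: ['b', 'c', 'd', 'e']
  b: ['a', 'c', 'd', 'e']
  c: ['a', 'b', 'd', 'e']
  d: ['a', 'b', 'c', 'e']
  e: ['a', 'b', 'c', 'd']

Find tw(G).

4

A width-4 tree decomposition is:
Bags: B1 = {a, b, c, d, e}
Tree: (single bag)
A single bag containing all 5 vertices is trivially a valid decomposition of width 4. On the other hand G contains the 5-clique {a, b, c, d, e}. A clique must lie in a single bag of any decomposition, so no decomposition can have width below 4. Combining the bounds, tw(G) = 4.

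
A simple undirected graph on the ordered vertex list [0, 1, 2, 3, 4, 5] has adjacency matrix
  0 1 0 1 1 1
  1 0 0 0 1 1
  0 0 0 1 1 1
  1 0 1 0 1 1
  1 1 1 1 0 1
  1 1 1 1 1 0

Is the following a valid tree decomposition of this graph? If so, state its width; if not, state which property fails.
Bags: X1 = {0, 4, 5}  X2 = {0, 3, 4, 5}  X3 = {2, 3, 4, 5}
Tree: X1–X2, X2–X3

A tree decomposition must satisfy three properties: every vertex lies in some bag; for every edge, both endpoints lie together in some bag; and for every vertex, the bags containing it form a connected subtree. Here vertex 1 appears in no bag, so the decomposition is invalid.

No — vertex 1 appears in no bag.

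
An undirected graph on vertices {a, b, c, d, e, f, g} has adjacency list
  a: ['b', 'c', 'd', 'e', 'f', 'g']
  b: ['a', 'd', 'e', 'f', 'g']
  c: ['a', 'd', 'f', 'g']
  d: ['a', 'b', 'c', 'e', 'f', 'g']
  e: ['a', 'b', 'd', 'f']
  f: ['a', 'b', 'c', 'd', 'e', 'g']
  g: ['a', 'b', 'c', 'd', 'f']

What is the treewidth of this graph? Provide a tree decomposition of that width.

Treewidth 4.
Bags: B1 = {a, b, d, e, f}  B2 = {a, b, d, f, g}  B3 = {a, c, d, f, g}
Tree: B1–B2, B2–B3

Every bag has size at most 5, so the width is 5 − 1 = 4 and tw(G) ≤ 4. For the lower bound, the 5 vertices {a, c, d, f, g} are pairwise adjacent, and any tree decomposition puts a clique entirely inside one bag — forcing width ≥ 4. The upper and lower bounds meet at 4, so that is the treewidth.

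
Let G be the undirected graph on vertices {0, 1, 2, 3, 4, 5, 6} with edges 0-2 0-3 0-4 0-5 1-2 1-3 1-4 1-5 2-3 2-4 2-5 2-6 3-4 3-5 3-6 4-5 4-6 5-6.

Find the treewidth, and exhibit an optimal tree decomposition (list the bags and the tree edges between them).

Treewidth 4.
Bags: B1 = {2, 3, 4, 5, 6}  B2 = {0, 2, 3, 4, 5}  B3 = {1, 2, 3, 4, 5}
Tree: B1–B2, B1–B3

The largest bag has 5 vertices, giving width 4; this decomposition certifies tw(G) ≤ 4. Conversely, {0, 2, 3, 4, 5} is a clique of size 5, and the vertices of any clique must share a bag in every tree decomposition; so some bag has ≥ 5 vertices and tw(G) ≥ 4. The upper and lower bounds meet at 4, so that is the treewidth.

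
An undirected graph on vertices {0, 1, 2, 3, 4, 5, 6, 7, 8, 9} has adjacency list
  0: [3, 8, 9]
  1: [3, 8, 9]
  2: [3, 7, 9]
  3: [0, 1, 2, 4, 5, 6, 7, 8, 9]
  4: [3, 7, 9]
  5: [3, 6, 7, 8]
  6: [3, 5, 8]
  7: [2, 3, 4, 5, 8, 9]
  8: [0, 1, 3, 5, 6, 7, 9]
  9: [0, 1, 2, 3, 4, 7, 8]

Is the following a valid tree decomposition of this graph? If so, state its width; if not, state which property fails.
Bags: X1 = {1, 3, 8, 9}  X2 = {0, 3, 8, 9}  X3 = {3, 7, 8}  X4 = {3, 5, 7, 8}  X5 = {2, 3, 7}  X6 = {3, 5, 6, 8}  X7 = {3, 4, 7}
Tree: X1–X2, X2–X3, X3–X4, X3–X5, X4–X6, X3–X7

A tree decomposition must satisfy three properties: every vertex lies in some bag; for every edge, both endpoints lie together in some bag; and for every vertex, the bags containing it form a connected subtree. Here edge (9,7) lies in no bag, so the decomposition is invalid.

No — edge (9,7) lies in no bag.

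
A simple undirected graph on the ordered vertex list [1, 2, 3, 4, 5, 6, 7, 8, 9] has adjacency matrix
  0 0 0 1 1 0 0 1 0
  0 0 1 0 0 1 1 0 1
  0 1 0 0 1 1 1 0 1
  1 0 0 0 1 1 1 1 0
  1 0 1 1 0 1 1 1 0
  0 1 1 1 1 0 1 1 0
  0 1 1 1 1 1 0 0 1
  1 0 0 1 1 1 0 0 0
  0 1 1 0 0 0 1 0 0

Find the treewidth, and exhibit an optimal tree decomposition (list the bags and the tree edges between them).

Treewidth 3.
One optimal decomposition is:
Bags: B1 = {2, 3, 6, 7}  B2 = {3, 5, 6, 7}  B3 = {2, 3, 7, 9}  B4 = {4, 5, 6, 7}  B5 = {4, 5, 6, 8}  B6 = {1, 4, 5, 8}
Tree: B1–B2, B1–B3, B2–B4, B4–B5, B5–B6

Every bag has size at most 4, so the width is 4 − 1 = 3 and tw(G) ≤ 3. For the lower bound, the 4 vertices {2, 3, 7, 9} are pairwise adjacent, and any tree decomposition puts a clique entirely inside one bag — forcing width ≥ 3. The upper and lower bounds meet at 3, so that is the treewidth.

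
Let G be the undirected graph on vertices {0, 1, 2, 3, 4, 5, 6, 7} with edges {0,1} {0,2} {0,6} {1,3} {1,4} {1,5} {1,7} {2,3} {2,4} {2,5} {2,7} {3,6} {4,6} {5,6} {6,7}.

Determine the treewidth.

3

A width-3 tree decomposition is:
Bags: B1 = {1, 2, 4, 6}  B2 = {1, 2, 3, 6}  B3 = {0, 1, 2, 6}  B4 = {1, 2, 5, 6}  B5 = {1, 2, 6, 7}
Tree: B1–B2, B2–B3, B3–B4, B4–B5
Every bag has size at most 4, so the width is 4 − 1 = 3 and tw(G) ≤ 3. For the lower bound: the 4 vertex sets {1,4}, {3,6}, {2}, {0} are disjoint, each induces a connected subgraph, and every pair is joined by at least one edge of G. Contracting each set to a single vertex therefore yields K_{4} as a minor, and since treewidth is minor-monotone, tw(G) ≥ tw(K_{4}) = 3. Therefore the treewidth is 3.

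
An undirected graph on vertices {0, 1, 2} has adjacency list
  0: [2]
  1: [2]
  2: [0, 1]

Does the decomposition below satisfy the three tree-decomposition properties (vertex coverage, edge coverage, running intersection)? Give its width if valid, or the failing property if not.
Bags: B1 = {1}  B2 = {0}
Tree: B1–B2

A tree decomposition must satisfy three properties: every vertex lies in some bag; for every edge, both endpoints lie together in some bag; and for every vertex, the bags containing it form a connected subtree. Here vertex 2 appears in no bag, so the decomposition is invalid.

No — vertex 2 appears in no bag.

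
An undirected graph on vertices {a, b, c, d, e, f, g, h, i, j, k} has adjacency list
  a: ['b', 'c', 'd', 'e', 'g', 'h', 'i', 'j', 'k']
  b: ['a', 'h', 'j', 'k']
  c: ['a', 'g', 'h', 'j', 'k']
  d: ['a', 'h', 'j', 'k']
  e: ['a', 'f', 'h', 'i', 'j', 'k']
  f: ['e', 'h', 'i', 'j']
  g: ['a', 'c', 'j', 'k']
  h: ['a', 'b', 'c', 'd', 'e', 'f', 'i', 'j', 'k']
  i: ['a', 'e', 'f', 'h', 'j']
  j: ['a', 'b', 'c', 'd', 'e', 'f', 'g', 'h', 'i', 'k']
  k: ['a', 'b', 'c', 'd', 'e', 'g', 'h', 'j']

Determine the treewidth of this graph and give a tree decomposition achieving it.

Every bag has size at most 5, so the width is 5 − 1 = 4 and tw(G) ≤ 4. For the lower bound, the 5 vertices {a, c, g, j, k} are pairwise adjacent, and any tree decomposition puts a clique entirely inside one bag — forcing width ≥ 4. Therefore the treewidth is 4.

Treewidth 4.
One optimal decomposition is:
Bags: B1 = {a, b, h, j, k}  B2 = {a, d, h, j, k}  B3 = {a, e, h, j, k}  B4 = {a, c, h, j, k}  B5 = {a, e, h, i, j}  B6 = {a, c, g, j, k}  B7 = {e, f, h, i, j}
Tree: B1–B2, B2–B3, B2–B4, B3–B5, B4–B6, B5–B7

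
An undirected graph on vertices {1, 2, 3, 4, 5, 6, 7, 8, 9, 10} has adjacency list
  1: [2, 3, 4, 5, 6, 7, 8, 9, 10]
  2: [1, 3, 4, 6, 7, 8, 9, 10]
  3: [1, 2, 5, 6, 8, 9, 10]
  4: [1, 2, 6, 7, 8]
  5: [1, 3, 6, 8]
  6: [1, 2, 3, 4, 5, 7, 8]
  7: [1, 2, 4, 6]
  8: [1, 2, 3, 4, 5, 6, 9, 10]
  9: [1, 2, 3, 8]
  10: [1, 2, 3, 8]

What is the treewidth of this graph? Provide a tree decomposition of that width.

Treewidth 4.
One optimal decomposition is:
Bags: B1 = {1, 2, 3, 8, 10}  B2 = {1, 2, 3, 8, 9}  B3 = {1, 2, 3, 6, 8}  B4 = {1, 2, 4, 6, 8}  B5 = {1, 3, 5, 6, 8}  B6 = {1, 2, 4, 6, 7}
Tree: B1–B2, B2–B3, B3–B4, B3–B5, B4–B6

The largest bag has 5 vertices, giving width 4; this decomposition certifies tw(G) ≤ 4. On the other hand G contains the 5-clique {1, 2, 3, 8, 9}. A clique must lie in a single bag of any decomposition, so no decomposition can have width below 4. The upper and lower bounds meet at 4, so that is the treewidth.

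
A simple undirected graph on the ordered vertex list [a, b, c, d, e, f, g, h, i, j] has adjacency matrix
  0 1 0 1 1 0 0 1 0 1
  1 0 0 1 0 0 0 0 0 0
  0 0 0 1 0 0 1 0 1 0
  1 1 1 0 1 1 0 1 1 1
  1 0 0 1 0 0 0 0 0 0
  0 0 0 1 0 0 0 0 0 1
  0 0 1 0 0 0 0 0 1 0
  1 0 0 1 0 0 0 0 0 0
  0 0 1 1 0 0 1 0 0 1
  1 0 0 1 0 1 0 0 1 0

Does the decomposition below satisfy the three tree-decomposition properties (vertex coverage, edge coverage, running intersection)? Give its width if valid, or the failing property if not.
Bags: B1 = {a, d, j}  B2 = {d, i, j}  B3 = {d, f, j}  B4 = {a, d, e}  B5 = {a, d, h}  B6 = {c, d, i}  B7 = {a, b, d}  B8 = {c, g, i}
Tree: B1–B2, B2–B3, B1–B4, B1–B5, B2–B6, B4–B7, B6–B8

Yes; width 2.

Checking the three conditions: (i) the bags cover all of {a, b, c, d, e, f, g, h, i, j}; (ii) for each edge, some bag contains both endpoints; (iii) the bags containing any fixed vertex form a subtree. All hold, so the decomposition is valid with width 3 − 1 = 2.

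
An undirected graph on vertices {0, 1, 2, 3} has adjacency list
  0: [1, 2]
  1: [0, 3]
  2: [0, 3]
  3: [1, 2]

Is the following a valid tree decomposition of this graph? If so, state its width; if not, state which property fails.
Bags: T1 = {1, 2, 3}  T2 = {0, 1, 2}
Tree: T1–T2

Yes; width 2.

Every vertex of G appears in some bag (union = {0, 1, 2, 3}); every edge is covered by a bag; and for each vertex v the set of bags containing v is connected in the bag tree. The decomposition is therefore valid. The largest bag has 3 vertices, so the width is 2.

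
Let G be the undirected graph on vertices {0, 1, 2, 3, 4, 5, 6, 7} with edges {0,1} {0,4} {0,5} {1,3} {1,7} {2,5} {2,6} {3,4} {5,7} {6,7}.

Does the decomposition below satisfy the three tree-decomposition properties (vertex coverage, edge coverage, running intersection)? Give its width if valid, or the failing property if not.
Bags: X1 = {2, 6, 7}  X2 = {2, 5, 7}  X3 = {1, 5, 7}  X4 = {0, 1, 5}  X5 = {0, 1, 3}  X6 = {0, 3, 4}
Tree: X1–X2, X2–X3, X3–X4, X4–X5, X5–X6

Yes; width 2.

Checking the three conditions: (i) the bags cover all of {0, 1, 2, 3, 4, 5, 6, 7}; (ii) for each edge, some bag contains both endpoints; (iii) the bags containing any fixed vertex form a subtree. All hold, so the decomposition is valid with width 3 − 1 = 2.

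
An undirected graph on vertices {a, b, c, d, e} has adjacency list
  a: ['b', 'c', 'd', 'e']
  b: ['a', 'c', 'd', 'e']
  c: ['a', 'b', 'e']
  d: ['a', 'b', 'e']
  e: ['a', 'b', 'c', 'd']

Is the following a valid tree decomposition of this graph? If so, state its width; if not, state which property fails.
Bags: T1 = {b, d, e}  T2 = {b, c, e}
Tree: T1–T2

No — vertex a appears in no bag.

A tree decomposition must satisfy three properties: every vertex lies in some bag; for every edge, both endpoints lie together in some bag; and for every vertex, the bags containing it form a connected subtree. Here vertex a appears in no bag, so the decomposition is invalid.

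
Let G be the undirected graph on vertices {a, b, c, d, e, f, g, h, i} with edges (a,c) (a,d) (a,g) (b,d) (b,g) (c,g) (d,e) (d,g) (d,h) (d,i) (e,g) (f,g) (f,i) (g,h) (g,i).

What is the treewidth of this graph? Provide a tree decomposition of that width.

Treewidth 2.
One such decomposition:
Bags: B1 = {f, g, i}  B2 = {d, g, i}  B3 = {b, d, g}  B4 = {a, d, g}  B5 = {a, c, g}  B6 = {d, g, h}  B7 = {d, e, g}
Tree: B1–B2, B2–B3, B2–B4, B4–B5, B3–B6, B6–B7

Every bag has size at most 3, so the width is 3 − 1 = 2 and tw(G) ≤ 2. Conversely, {d, g, h} is a clique of size 3, and the vertices of any clique must share a bag in every tree decomposition; so some bag has ≥ 3 vertices and tw(G) ≥ 2. Hence tw(G) = 2 exactly.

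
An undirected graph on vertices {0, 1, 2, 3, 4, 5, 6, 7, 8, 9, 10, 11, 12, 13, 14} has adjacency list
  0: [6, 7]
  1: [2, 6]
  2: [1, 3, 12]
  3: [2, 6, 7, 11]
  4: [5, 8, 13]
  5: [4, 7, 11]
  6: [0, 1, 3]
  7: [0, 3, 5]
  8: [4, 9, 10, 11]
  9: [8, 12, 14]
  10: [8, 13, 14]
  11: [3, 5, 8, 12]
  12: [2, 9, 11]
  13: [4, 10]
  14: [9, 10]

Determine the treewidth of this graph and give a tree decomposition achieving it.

Each bag holds 4 vertices, so the decomposition has width 3, which upper-bounds the treewidth. For the lower bound: the 4 vertex sets {0,1,6}, {2}, {3}, {5,7,11,12} are disjoint, each induces a connected subgraph, and every pair is joined by at least one edge of G. Contracting each set to a single vertex therefore yields K_{4} as a minor, and since treewidth is minor-monotone, tw(G) ≥ tw(K_{4}) = 3. Hence tw(G) = 3 exactly.

Treewidth 3.
One optimal decomposition is:
Bags: B1 = {0, 1, 2, 6}  B2 = {0, 2, 3, 6}  B3 = {0, 2, 3, 7}  B4 = {2, 3, 7, 12}  B5 = {3, 7, 11, 12}  B6 = {5, 7, 11, 12}  B7 = {5, 9, 11, 12}  B8 = {5, 8, 9, 11}  B9 = {4, 5, 8, 9}  B10 = {4, 8, 9, 14}  B11 = {4, 8, 10, 14}  B12 = {4, 10, 13, 14}
Tree: B1–B2, B2–B3, B3–B4, B4–B5, B5–B6, B6–B7, B7–B8, B8–B9, B9–B10, B10–B11, B11–B12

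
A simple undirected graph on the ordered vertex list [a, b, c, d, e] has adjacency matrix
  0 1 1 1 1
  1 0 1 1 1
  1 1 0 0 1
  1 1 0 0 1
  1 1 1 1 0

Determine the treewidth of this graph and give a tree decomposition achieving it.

Every bag has size at most 4, so the width is 4 − 1 = 3 and tw(G) ≤ 3. Conversely, {a, b, d, e} is a clique of size 4, and the vertices of any clique must share a bag in every tree decomposition; so some bag has ≥ 4 vertices and tw(G) ≥ 3. Therefore the treewidth is 3.

Treewidth 3.
One such decomposition:
Bags: B1 = {a, b, d, e}  B2 = {a, b, c, e}
Tree: B1–B2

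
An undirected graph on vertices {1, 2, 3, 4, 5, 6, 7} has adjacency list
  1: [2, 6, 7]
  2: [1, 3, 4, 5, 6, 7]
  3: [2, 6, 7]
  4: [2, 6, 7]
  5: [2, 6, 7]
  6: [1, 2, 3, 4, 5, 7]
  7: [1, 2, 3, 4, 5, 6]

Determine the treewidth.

3

A width-3 tree decomposition is:
Bags: B1 = {2, 5, 6, 7}  B2 = {1, 2, 6, 7}  B3 = {2, 4, 6, 7}  B4 = {2, 3, 6, 7}
Tree: B1–B2, B1–B3, B1–B4
Each bag holds 4 vertices, so the decomposition has width 3, which upper-bounds the treewidth. Conversely, {1, 2, 6, 7} is a clique of size 4, and the vertices of any clique must share a bag in every tree decomposition; so some bag has ≥ 4 vertices and tw(G) ≥ 3. Combining the bounds, tw(G) = 3.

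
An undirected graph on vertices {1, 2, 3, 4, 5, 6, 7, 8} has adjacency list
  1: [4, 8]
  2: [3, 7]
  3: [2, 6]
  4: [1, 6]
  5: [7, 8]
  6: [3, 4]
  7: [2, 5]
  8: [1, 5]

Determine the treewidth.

A width-2 tree decomposition is:
Bags: B1 = {2, 3, 6}  B2 = {2, 6, 7}  B3 = {5, 6, 7}  B4 = {5, 6, 8}  B5 = {1, 6, 8}  B6 = {1, 4, 6}
Tree: B1–B2, B2–B3, B3–B4, B4–B5, B5–B6
Every bag has size at most 3, so the width is 3 − 1 = 2 and tw(G) ≤ 2. Since 6–3–2–7–5–8–1–4–6 is a cycle in G, G is not acyclic. Forests are exactly the graphs of treewidth ≤ 1, so tw(G) ≥ 2. The upper and lower bounds meet at 2, so that is the treewidth.

2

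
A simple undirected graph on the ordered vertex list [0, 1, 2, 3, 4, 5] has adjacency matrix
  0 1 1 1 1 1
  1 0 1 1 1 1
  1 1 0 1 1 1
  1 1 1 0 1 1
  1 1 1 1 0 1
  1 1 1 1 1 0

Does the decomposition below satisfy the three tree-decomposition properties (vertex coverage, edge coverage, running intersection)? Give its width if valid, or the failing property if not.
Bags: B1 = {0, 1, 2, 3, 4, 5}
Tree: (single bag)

Yes; width 5.

Every vertex of G appears in some bag (union = {0, 1, 2, 3, 4, 5}); every edge is covered by a bag; and for each vertex v the set of bags containing v is connected in the bag tree. The decomposition is therefore valid. The largest bag has 6 vertices, so the width is 5.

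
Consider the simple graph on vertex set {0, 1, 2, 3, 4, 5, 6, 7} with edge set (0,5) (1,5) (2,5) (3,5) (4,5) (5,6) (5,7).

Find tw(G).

1

A width-1 tree decomposition is:
Bags: B1 = {0, 5}  B2 = {3, 5}  B3 = {2, 5}  B4 = {4, 5}  B5 = {5, 6}  B6 = {5, 7}  B7 = {1, 5}
Tree: B1–B2, B2–B3, B3–B4, B4–B5, B3–B6, B3–B7
The largest bag has 2 vertices, giving width 1; this decomposition certifies tw(G) ≤ 1. G has an edge, so its treewidth is at least 1. Hence tw(G) = 1 exactly.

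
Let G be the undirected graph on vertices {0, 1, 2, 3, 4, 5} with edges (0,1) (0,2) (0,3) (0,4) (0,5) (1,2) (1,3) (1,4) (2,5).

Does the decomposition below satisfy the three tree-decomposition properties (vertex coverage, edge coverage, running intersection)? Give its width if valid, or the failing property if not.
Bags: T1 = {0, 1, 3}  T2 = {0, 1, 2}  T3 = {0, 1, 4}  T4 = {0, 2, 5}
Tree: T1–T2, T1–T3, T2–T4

Checking the three conditions: (i) the bags cover all of {0, 1, 2, 3, 4, 5}; (ii) for each edge, some bag contains both endpoints; (iii) the bags containing any fixed vertex form a subtree. All hold, so the decomposition is valid with width 3 − 1 = 2.

Yes; width 2.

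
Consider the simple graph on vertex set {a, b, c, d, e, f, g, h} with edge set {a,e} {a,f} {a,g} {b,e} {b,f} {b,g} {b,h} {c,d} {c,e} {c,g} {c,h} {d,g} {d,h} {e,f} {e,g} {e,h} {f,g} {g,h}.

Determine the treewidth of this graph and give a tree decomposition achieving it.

Treewidth 3.
One optimal decomposition is:
Bags: B1 = {c, e, g, h}  B2 = {c, d, g, h}  B3 = {b, e, g, h}  B4 = {b, e, f, g}  B5 = {a, e, f, g}
Tree: B1–B2, B1–B3, B3–B4, B4–B5

Every bag has size at most 4, so the width is 4 − 1 = 3 and tw(G) ≤ 3. Conversely, {c, d, g, h} is a clique of size 4, and the vertices of any clique must share a bag in every tree decomposition; so some bag has ≥ 4 vertices and tw(G) ≥ 3. Therefore the treewidth is 3.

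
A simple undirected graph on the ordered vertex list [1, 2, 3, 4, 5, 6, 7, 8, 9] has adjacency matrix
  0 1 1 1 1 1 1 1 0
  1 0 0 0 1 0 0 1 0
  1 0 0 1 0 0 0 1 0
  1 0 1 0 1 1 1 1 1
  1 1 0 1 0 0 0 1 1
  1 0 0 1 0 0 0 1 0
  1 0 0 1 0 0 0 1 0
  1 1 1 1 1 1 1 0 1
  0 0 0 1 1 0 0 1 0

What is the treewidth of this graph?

3

A width-3 tree decomposition is:
Bags: B1 = {1, 3, 4, 8}  B2 = {1, 4, 5, 8}  B3 = {4, 5, 8, 9}  B4 = {1, 4, 6, 8}  B5 = {1, 4, 7, 8}  B6 = {1, 2, 5, 8}
Tree: B1–B2, B2–B3, B1–B4, B4–B5, B2–B6
Each bag holds 4 vertices, so the decomposition has width 3, which upper-bounds the treewidth. On the other hand G contains the 4-clique {1, 2, 5, 8}. A clique must lie in a single bag of any decomposition, so no decomposition can have width below 3. Combining the bounds, tw(G) = 3.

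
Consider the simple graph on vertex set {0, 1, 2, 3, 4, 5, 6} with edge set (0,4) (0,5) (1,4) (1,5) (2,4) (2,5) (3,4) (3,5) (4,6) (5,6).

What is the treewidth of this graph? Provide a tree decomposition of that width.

Treewidth 2.
One optimal decomposition is:
Bags: B1 = {3, 4, 5}  B2 = {4, 5, 6}  B3 = {2, 4, 5}  B4 = {1, 4, 5}  B5 = {0, 4, 5}
Tree: B1–B2, B2–B3, B3–B4, B4–B5

The largest bag has 3 vertices, giving width 2; this decomposition certifies tw(G) ≤ 2. Since 4–3–5–6–4 is a cycle in G, G is not acyclic. Forests are exactly the graphs of treewidth ≤ 1, so tw(G) ≥ 2. The upper and lower bounds meet at 2, so that is the treewidth.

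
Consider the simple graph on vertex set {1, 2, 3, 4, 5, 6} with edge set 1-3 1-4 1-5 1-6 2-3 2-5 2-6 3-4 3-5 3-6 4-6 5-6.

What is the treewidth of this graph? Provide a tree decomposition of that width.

The largest bag has 4 vertices, giving width 3; this decomposition certifies tw(G) ≤ 3. Conversely, {1, 3, 4, 6} is a clique of size 4, and the vertices of any clique must share a bag in every tree decomposition; so some bag has ≥ 4 vertices and tw(G) ≥ 3. Combining the bounds, tw(G) = 3.

Treewidth 3.
One such decomposition:
Bags: B1 = {1, 3, 4, 6}  B2 = {1, 3, 5, 6}  B3 = {2, 3, 5, 6}
Tree: B1–B2, B2–B3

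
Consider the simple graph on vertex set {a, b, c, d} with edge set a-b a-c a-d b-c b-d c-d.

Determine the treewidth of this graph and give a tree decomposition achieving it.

A single bag containing all 4 vertices is trivially a valid decomposition of width 3. Conversely, {a, b, c, d} is a clique of size 4, and the vertices of any clique must share a bag in every tree decomposition; so some bag has ≥ 4 vertices and tw(G) ≥ 3. Hence tw(G) = 3 exactly.

Treewidth 3.
Bags: B1 = {a, b, c, d}
Tree: (single bag)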